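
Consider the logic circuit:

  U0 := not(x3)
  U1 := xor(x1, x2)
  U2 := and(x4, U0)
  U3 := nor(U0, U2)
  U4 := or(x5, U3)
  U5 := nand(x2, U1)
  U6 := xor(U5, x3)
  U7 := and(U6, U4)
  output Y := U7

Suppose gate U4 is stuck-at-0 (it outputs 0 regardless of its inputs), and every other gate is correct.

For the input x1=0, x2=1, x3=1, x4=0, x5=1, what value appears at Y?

Propagate with U4 forced: U0=0, U1=1, U2=0, U3=1, U4=0 [stuck-at-0], U5=0, U6=1, U7=0.
So Y = 0. (Without the fault it would be 1.)

0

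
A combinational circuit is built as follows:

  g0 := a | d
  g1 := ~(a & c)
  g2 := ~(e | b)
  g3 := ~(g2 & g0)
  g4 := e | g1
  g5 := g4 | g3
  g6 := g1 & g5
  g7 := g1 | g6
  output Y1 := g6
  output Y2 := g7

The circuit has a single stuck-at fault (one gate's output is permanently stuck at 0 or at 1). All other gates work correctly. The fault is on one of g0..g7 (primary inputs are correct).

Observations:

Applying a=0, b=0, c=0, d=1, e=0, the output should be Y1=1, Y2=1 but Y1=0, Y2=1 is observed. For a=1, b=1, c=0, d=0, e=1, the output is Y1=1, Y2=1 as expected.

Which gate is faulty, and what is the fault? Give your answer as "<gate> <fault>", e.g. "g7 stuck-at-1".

g4 stuck-at-0

Fault-free values for test 1 (a=0, b=0, c=0, d=1, e=0): g0=1, g1=1, g2=1, g3=0, g4=1, g5=1, g6=1, g7=1, giving Y1=1, Y2=1. Observed Y1=0, Y2=1.
Test 1: faults giving observed Y1=0, Y2=1 are {g4 stuck-at-0, g5 stuck-at-0, g6 stuck-at-0}.
Test 2 (a=1, b=1, c=0, d=0, e=1): fault-free g0=1, g1=1, g2=0, g3=1, g4=1, g5=1, g6=1, g7=1 → Y1=1, Y2=1; observed Y1=1, Y2=1. Eliminates g5 stuck-at-0, g6 stuck-at-0.
Only g4 stuck-at-0 is consistent with every test.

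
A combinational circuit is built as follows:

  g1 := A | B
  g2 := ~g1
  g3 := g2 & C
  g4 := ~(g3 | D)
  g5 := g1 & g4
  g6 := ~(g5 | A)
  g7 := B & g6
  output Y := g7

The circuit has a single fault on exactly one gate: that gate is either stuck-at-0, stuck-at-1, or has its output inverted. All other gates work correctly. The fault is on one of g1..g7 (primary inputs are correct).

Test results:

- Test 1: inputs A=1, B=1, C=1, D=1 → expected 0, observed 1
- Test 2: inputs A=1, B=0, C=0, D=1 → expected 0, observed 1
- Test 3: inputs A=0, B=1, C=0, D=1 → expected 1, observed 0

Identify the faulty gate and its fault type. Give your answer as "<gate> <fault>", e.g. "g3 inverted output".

Fault-free values for test 1 (A=1, B=1, C=1, D=1): g1=1, g2=0, g3=0, g4=0, g5=0, g6=0, g7=0, giving Y=0. Observed 1.
Test 1: faults giving observed 1 are {g6 stuck-at-1, g6 inverted output, g7 stuck-at-1, g7 inverted output}.
Test 2 (A=1, B=0, C=0, D=1): fault-free g1=1, g2=0, g3=0, g4=0, g5=0, g6=0, g7=0 → 0; observed 1. Eliminates g6 stuck-at-1, g6 inverted output.
Test 3 (A=0, B=1, C=0, D=1): fault-free g1=1, g2=0, g3=0, g4=0, g5=0, g6=1, g7=1 → 1; observed 0. Eliminates g7 stuck-at-1.
Only g7 inverted output is consistent with every test.

g7 inverted output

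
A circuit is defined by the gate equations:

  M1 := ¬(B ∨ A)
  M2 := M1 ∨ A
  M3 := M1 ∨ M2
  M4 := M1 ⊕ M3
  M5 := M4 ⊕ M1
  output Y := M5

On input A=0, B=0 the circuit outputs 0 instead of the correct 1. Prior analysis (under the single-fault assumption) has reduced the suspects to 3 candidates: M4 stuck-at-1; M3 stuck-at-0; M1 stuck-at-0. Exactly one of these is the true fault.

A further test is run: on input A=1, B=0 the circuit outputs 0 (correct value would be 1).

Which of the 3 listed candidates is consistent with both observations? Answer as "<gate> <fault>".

M3 stuck-at-0

Evaluate each candidate on input A=1, B=0:
  M4 stuck-at-1: M1=0, M2=1, M3=1, M4=1 [stuck-at-1], M5=1 → 1 — eliminated
  M3 stuck-at-0: M1=0, M2=1, M3=0 [stuck-at-0], M4=0, M5=0 → 0 — matches
  M1 stuck-at-0: M1=0 [stuck-at-0], M2=1, M3=1, M4=1, M5=1 → 1 — eliminated
Only M3 stuck-at-0 reproduces the observed 0.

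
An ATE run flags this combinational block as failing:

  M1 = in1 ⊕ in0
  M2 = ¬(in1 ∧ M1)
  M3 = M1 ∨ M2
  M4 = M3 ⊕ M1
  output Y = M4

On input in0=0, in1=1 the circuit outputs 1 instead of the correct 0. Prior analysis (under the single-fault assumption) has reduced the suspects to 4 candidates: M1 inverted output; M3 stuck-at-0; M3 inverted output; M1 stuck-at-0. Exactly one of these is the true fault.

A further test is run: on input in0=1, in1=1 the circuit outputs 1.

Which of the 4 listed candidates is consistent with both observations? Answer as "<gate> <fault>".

M1 stuck-at-0

Evaluate each candidate on input in0=1, in1=1:
  M1 inverted output: M1=1 [inverted output], M2=0, M3=1, M4=0 → 0 — eliminated
  M3 stuck-at-0: M1=0, M2=1, M3=0 [stuck-at-0], M4=0 → 0 — eliminated
  M3 inverted output: M1=0, M2=1, M3=0 [inverted output], M4=0 → 0 — eliminated
  M1 stuck-at-0: M1=0 [stuck-at-0], M2=1, M3=1, M4=1 → 1 — matches
Only M1 stuck-at-0 reproduces the observed 1.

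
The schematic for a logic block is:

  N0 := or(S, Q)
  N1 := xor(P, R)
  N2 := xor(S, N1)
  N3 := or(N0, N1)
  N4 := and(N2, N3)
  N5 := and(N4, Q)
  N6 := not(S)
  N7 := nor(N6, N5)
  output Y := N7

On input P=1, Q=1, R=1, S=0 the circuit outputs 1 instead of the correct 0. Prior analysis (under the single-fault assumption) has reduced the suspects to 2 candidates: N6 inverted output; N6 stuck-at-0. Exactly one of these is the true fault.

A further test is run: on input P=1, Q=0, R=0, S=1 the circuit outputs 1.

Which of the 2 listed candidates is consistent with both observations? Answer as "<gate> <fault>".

N6 stuck-at-0

Evaluate each candidate on input P=1, Q=0, R=0, S=1:
  N6 inverted output: N0=1, N1=1, N2=0, N3=1, N4=0, N5=0, N6=1 [inverted output], N7=0 → 0 — eliminated
  N6 stuck-at-0: N0=1, N1=1, N2=0, N3=1, N4=0, N5=0, N6=0 [stuck-at-0], N7=1 → 1 — matches
Only N6 stuck-at-0 reproduces the observed 1.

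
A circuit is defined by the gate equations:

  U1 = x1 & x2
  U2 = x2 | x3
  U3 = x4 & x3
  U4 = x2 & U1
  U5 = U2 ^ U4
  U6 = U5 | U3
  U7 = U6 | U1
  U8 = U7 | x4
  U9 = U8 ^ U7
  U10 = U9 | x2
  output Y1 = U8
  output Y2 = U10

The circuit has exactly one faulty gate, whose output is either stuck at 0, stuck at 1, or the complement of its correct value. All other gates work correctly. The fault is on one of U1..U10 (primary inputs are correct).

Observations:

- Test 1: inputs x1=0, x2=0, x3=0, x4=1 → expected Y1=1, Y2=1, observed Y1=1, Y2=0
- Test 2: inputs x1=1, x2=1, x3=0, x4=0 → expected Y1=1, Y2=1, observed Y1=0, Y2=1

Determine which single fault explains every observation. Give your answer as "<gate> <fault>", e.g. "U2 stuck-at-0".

U7 inverted output

Fault-free values for test 1 (x1=0, x2=0, x3=0, x4=1): U1=0, U2=0, U3=0, U4=0, U5=0, U6=0, U7=0, U8=1, U9=1, U10=1, giving Y1=1, Y2=1. Observed Y1=1, Y2=0.
Test 1: faults giving observed Y1=1, Y2=0 are {U1 stuck-at-1, U1 inverted output, U2 stuck-at-1, U2 inverted output, U3 stuck-at-1, U3 inverted output, U4 stuck-at-1, U4 inverted output, U5 stuck-at-1, U5 inverted output, U6 stuck-at-1, U6 inverted output, U7 stuck-at-1, U7 inverted output, U9 stuck-at-0, U9 inverted output, U10 stuck-at-0, U10 inverted output}.
Test 2 (x1=1, x2=1, x3=0, x4=0): fault-free U1=1, U2=1, U3=0, U4=1, U5=0, U6=0, U7=1, U8=1, U9=0, U10=1 → Y1=1, Y2=1; observed Y1=0, Y2=1. Eliminates U1 stuck-at-1, U1 inverted output, U2 stuck-at-1, U2 inverted output, U3 stuck-at-1, U3 inverted output, U4 stuck-at-1, U4 inverted output, U5 stuck-at-1, U5 inverted output, U6 stuck-at-1, U6 inverted output, U7 stuck-at-1, U9 stuck-at-0, U9 inverted output, U10 stuck-at-0, U10 inverted output.
Only U7 inverted output is consistent with every test.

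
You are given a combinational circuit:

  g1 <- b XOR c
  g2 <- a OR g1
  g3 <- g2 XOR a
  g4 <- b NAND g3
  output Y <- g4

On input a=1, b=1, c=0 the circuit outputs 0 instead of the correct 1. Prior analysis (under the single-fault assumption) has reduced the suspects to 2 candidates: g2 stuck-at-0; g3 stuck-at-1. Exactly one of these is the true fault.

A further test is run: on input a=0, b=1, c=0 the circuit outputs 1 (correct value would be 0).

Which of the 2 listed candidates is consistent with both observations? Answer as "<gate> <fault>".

g2 stuck-at-0

Evaluate each candidate on input a=0, b=1, c=0:
  g2 stuck-at-0: g1=1, g2=0 [stuck-at-0], g3=0, g4=1 → 1 — matches
  g3 stuck-at-1: g1=1, g2=1, g3=1 [stuck-at-1], g4=0 → 0 — eliminated
Only g2 stuck-at-0 reproduces the observed 1.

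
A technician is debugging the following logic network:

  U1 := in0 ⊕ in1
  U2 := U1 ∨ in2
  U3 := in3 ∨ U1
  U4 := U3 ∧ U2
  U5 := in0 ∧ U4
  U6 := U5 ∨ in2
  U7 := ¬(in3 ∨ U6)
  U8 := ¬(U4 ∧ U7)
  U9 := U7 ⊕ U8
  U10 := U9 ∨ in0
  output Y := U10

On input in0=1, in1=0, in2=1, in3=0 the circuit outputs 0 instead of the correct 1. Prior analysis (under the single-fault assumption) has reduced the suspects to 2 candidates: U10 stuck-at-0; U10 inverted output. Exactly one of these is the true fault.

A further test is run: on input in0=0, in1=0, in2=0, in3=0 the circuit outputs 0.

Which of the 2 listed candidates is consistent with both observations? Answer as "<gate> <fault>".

Evaluate each candidate on input in0=0, in1=0, in2=0, in3=0:
  U10 stuck-at-0: U1=0, U2=0, U3=0, U4=0, U5=0, U6=0, U7=1, U8=1, U9=0, U10=0 [stuck-at-0] → 0 — matches
  U10 inverted output: U1=0, U2=0, U3=0, U4=0, U5=0, U6=0, U7=1, U8=1, U9=0, U10=1 [inverted output] → 1 — eliminated
Only U10 stuck-at-0 reproduces the observed 0.

U10 stuck-at-0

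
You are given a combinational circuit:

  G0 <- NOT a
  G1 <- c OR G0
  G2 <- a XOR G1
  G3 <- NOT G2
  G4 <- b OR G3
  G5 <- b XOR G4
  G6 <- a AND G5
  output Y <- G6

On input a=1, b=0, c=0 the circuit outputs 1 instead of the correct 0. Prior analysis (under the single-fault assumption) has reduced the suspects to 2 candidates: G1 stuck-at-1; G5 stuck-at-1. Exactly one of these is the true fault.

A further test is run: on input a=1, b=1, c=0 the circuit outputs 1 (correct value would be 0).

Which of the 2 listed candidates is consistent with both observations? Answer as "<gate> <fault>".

Evaluate each candidate on input a=1, b=1, c=0:
  G1 stuck-at-1: G0=0, G1=1 [stuck-at-1], G2=0, G3=1, G4=1, G5=0, G6=0 → 0 — eliminated
  G5 stuck-at-1: G0=0, G1=0, G2=1, G3=0, G4=1, G5=1 [stuck-at-1], G6=1 → 1 — matches
Only G5 stuck-at-1 reproduces the observed 1.

G5 stuck-at-1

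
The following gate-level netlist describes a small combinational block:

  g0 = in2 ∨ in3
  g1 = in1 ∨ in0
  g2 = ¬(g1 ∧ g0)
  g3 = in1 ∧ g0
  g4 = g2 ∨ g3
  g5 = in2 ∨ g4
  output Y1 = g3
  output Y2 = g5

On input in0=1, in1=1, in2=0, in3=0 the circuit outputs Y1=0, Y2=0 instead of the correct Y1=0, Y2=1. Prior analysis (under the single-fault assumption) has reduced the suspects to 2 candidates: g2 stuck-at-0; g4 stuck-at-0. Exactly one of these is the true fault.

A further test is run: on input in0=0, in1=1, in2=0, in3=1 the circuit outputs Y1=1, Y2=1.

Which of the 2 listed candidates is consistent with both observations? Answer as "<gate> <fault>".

Evaluate each candidate on input in0=0, in1=1, in2=0, in3=1:
  g2 stuck-at-0: g0=1, g1=1, g2=0 [stuck-at-0], g3=1, g4=1, g5=1 → Y1=1, Y2=1 — matches
  g4 stuck-at-0: g0=1, g1=1, g2=0, g3=1, g4=0 [stuck-at-0], g5=0 → Y1=1, Y2=0 — eliminated
Only g2 stuck-at-0 reproduces the observed Y1=1, Y2=1.

g2 stuck-at-0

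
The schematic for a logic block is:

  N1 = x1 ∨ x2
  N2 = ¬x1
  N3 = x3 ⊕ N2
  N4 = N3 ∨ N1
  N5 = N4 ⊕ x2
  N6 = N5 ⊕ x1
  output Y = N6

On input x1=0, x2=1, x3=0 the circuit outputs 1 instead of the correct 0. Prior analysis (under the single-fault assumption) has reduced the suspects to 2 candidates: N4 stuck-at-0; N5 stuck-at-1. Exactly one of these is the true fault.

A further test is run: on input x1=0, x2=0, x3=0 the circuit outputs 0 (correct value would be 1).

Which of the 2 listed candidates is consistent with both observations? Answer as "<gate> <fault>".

N4 stuck-at-0

Evaluate each candidate on input x1=0, x2=0, x3=0:
  N4 stuck-at-0: N1=0, N2=1, N3=1, N4=0 [stuck-at-0], N5=0, N6=0 → 0 — matches
  N5 stuck-at-1: N1=0, N2=1, N3=1, N4=1, N5=1 [stuck-at-1], N6=1 → 1 — eliminated
Only N4 stuck-at-0 reproduces the observed 0.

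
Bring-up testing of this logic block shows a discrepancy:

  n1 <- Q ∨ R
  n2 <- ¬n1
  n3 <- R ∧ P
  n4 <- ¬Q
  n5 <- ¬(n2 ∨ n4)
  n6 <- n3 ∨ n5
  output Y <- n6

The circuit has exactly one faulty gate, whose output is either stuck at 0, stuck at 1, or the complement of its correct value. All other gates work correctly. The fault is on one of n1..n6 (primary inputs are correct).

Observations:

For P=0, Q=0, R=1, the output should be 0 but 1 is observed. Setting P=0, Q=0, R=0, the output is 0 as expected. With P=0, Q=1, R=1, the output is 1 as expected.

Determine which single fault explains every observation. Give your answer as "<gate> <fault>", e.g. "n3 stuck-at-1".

n4 stuck-at-0

Fault-free values for test 1 (P=0, Q=0, R=1): n1=1, n2=0, n3=0, n4=1, n5=0, n6=0, giving Y=0. Observed 1.
Test 1: faults giving observed 1 are {n3 stuck-at-1, n3 inverted output, n4 stuck-at-0, n4 inverted output, n5 stuck-at-1, n5 inverted output, n6 stuck-at-1, n6 inverted output}.
Test 2 (P=0, Q=0, R=0): fault-free n1=0, n2=1, n3=0, n4=1, n5=0, n6=0 → 0; observed 0. Eliminates n3 stuck-at-1, n3 inverted output, n5 stuck-at-1, n5 inverted output, n6 stuck-at-1, n6 inverted output.
Test 3 (P=0, Q=1, R=1): fault-free n1=1, n2=0, n3=0, n4=0, n5=1, n6=1 → 1; observed 1. Eliminates n4 inverted output.
Only n4 stuck-at-0 is consistent with every test.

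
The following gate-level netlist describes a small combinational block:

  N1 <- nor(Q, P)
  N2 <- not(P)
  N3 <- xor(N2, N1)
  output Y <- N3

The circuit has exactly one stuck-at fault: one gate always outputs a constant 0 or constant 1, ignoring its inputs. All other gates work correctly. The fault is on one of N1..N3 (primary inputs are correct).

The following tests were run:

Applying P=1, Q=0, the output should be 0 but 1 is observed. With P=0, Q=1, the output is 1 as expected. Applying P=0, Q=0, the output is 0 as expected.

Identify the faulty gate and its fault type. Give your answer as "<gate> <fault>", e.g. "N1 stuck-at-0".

N2 stuck-at-1

Fault-free values for test 1 (P=1, Q=0): N1=0, N2=0, N3=0, giving Y=0. Observed 1.
Test 1: faults giving observed 1 are {N1 stuck-at-1, N2 stuck-at-1, N3 stuck-at-1}.
Test 2 (P=0, Q=1): fault-free N1=0, N2=1, N3=1 → 1; observed 1. Eliminates N1 stuck-at-1.
Test 3 (P=0, Q=0): fault-free N1=1, N2=1, N3=0 → 0; observed 0. Eliminates N3 stuck-at-1.
Only N2 stuck-at-1 is consistent with every test.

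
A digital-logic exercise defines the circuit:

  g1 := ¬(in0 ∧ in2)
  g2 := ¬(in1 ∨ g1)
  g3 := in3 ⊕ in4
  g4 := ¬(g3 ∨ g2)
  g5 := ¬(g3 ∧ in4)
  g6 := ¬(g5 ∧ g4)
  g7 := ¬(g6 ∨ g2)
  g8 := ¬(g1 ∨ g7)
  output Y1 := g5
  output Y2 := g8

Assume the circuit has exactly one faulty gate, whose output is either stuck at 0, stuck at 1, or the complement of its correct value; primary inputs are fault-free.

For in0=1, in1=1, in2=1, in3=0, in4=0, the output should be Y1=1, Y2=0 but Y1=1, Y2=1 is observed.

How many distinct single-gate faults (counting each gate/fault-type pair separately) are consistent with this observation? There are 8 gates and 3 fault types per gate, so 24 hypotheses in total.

Fault-free: g1=0, g2=0, g3=0, g4=1, g5=1, g6=0, g7=1, g8=0 → Y1=1, Y2=0. Observed Y1=1, Y2=1.
  g1: none of the 3 fault types match ✗
  g2: stuck-at-1, inverted output ✓; others ✗
  g3: stuck-at-1, inverted output ✓; others ✗
  g4: stuck-at-0, inverted output ✓; others ✗
  g5: none of the 3 fault types match ✗
  g6: stuck-at-1, inverted output ✓; others ✗
  g7: stuck-at-0, inverted output ✓; others ✗
  g8: stuck-at-1, inverted output ✓; others ✗
Consistent faults: {g2 stuck-at-1, g2 inverted output, g3 stuck-at-1, g3 inverted output, g4 stuck-at-0, g4 inverted output, g6 stuck-at-1, g6 inverted output, g7 stuck-at-0, g7 inverted output, g8 stuck-at-1, g8 inverted output} — 12 in all.

12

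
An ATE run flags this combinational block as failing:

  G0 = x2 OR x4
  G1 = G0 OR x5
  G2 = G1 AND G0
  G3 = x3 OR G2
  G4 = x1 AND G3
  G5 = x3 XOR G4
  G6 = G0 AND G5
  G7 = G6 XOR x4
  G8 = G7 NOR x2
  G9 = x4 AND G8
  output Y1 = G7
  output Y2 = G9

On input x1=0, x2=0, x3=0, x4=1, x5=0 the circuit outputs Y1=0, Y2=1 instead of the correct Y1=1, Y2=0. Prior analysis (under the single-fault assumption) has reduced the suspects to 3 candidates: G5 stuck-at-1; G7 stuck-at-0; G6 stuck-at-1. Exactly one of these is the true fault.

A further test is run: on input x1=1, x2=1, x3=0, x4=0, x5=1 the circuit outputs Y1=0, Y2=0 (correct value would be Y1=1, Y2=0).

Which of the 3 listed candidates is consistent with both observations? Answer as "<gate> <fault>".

G7 stuck-at-0

Evaluate each candidate on input x1=1, x2=1, x3=0, x4=0, x5=1:
  G5 stuck-at-1: G0=1, G1=1, G2=1, G3=1, G4=1, G5=1 [stuck-at-1], G6=1, G7=1, G8=0, G9=0 → Y1=1, Y2=0 — eliminated
  G7 stuck-at-0: G0=1, G1=1, G2=1, G3=1, G4=1, G5=1, G6=1, G7=0 [stuck-at-0], G8=0, G9=0 → Y1=0, Y2=0 — matches
  G6 stuck-at-1: G0=1, G1=1, G2=1, G3=1, G4=1, G5=1, G6=1 [stuck-at-1], G7=1, G8=0, G9=0 → Y1=1, Y2=0 — eliminated
Only G7 stuck-at-0 reproduces the observed Y1=0, Y2=0.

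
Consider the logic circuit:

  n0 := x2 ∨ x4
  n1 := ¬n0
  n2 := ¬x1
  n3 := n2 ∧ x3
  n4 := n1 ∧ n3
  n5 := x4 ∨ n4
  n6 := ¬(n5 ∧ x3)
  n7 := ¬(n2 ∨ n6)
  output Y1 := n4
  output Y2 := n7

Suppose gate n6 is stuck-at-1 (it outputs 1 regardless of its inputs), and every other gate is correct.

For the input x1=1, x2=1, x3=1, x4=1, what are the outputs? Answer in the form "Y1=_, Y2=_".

Y1=0, Y2=0

Propagate with n6 forced: n0=1, n1=0, n2=0, n3=0, n4=0, n5=1, n6=1 [stuck-at-1], n7=0.
So the outputs are Y1=0, Y2=0. (Without the fault they would be Y1=0, Y2=1.)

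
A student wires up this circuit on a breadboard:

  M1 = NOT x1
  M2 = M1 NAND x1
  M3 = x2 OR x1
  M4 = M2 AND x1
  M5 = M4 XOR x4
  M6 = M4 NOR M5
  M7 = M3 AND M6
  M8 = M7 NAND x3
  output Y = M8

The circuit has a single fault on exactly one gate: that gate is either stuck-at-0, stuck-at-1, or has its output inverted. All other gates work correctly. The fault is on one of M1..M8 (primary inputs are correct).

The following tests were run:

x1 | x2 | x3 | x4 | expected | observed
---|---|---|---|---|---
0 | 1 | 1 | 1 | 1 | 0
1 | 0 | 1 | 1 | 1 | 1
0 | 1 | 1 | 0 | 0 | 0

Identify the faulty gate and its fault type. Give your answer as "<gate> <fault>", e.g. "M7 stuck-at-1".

M5 stuck-at-0

Fault-free values for test 1 (x1=0, x2=1, x3=1, x4=1): M1=1, M2=1, M3=1, M4=0, M5=1, M6=0, M7=0, M8=1, giving Y=1. Observed 0.
Test 1: faults giving observed 0 are {M5 stuck-at-0, M5 inverted output, M6 stuck-at-1, M6 inverted output, M7 stuck-at-1, M7 inverted output, M8 stuck-at-0, M8 inverted output}.
Test 2 (x1=1, x2=0, x3=1, x4=1): fault-free M1=0, M2=1, M3=1, M4=1, M5=0, M6=0, M7=0, M8=1 → 1; observed 1. Eliminates M6 stuck-at-1, M6 inverted output, M7 stuck-at-1, M7 inverted output, M8 stuck-at-0, M8 inverted output.
Test 3 (x1=0, x2=1, x3=1, x4=0): fault-free M1=1, M2=1, M3=1, M4=0, M5=0, M6=1, M7=1, M8=0 → 0; observed 0. Eliminates M5 inverted output.
Only M5 stuck-at-0 is consistent with every test.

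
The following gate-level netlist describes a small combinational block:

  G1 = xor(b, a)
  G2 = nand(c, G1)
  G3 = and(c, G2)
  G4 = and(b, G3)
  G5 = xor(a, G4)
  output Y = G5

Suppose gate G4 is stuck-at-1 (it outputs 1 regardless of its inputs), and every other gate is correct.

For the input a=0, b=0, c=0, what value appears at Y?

Propagate with G4 forced: G1=0, G2=1, G3=0, G4=1 [stuck-at-1], G5=1.
So Y = 1. (Without the fault it would be 0.)

1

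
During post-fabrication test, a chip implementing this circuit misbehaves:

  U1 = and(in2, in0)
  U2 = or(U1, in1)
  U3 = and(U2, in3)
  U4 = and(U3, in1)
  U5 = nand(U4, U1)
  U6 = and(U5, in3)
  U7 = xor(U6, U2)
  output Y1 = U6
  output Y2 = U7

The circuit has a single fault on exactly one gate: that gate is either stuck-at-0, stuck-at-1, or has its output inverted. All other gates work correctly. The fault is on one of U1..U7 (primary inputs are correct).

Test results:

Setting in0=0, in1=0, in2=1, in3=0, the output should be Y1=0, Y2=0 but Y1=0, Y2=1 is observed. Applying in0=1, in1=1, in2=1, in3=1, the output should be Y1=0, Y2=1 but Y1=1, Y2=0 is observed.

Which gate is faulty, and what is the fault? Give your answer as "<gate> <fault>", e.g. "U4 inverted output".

Fault-free values for test 1 (in0=0, in1=0, in2=1, in3=0): U1=0, U2=0, U3=0, U4=0, U5=1, U6=0, U7=0, giving Y1=0, Y2=0. Observed Y1=0, Y2=1.
Test 1: faults giving observed Y1=0, Y2=1 are {U1 stuck-at-1, U1 inverted output, U2 stuck-at-1, U2 inverted output, U7 stuck-at-1, U7 inverted output}.
Test 2 (in0=1, in1=1, in2=1, in3=1): fault-free U1=1, U2=1, U3=1, U4=1, U5=0, U6=0, U7=1 → Y1=0, Y2=1; observed Y1=1, Y2=0. Eliminates U1 stuck-at-1, U2 stuck-at-1, U2 inverted output, U7 stuck-at-1, U7 inverted output.
Only U1 inverted output is consistent with every test.

U1 inverted output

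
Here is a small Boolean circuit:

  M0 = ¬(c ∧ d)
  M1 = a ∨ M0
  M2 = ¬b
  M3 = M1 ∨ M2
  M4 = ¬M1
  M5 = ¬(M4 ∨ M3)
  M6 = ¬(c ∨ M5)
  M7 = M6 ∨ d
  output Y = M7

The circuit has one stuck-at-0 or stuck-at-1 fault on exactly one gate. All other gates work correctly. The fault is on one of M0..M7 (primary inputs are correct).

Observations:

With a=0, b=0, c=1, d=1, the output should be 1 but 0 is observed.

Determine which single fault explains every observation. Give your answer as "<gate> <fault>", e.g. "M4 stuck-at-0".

M7 stuck-at-0

Fault-free values for test 1 (a=0, b=0, c=1, d=1): M0=0, M1=0, M2=1, M3=1, M4=1, M5=0, M6=0, M7=1, giving Y=1. Observed 0.
Test 1: faults giving observed 0 are {M7 stuck-at-0}.
Only M7 stuck-at-0 is consistent with every test.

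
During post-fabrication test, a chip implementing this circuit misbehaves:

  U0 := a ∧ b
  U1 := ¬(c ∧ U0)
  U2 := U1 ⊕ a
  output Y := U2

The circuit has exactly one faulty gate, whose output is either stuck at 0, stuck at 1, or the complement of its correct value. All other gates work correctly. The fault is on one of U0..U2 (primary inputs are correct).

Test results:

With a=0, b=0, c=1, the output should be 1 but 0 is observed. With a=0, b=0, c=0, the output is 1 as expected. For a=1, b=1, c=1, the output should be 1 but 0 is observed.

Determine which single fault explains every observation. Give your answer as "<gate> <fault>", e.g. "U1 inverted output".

Fault-free values for test 1 (a=0, b=0, c=1): U0=0, U1=1, U2=1, giving Y=1. Observed 0.
Test 1: faults giving observed 0 are {U0 stuck-at-1, U0 inverted output, U1 stuck-at-0, U1 inverted output, U2 stuck-at-0, U2 inverted output}.
Test 2 (a=0, b=0, c=0): fault-free U0=0, U1=1, U2=1 → 1; observed 1. Eliminates U1 stuck-at-0, U1 inverted output, U2 stuck-at-0, U2 inverted output.
Test 3 (a=1, b=1, c=1): fault-free U0=1, U1=0, U2=1 → 1; observed 0. Eliminates U0 stuck-at-1.
Only U0 inverted output is consistent with every test.

U0 inverted output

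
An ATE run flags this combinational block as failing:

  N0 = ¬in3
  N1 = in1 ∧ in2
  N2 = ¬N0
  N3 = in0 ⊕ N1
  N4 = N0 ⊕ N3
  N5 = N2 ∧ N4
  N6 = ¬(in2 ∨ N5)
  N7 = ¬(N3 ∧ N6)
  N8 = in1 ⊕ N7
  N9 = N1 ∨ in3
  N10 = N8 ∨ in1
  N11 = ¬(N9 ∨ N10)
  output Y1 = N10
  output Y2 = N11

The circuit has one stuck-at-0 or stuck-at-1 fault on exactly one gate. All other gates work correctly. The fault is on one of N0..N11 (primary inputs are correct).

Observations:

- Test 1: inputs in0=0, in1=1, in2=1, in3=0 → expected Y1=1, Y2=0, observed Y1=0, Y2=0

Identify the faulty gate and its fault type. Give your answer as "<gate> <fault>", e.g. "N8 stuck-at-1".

Fault-free values for test 1 (in0=0, in1=1, in2=1, in3=0): N0=1, N1=1, N2=0, N3=1, N4=0, N5=0, N6=0, N7=1, N8=0, N9=1, N10=1, N11=0, giving Y1=1, Y2=0. Observed Y1=0, Y2=0.
Test 1: faults giving observed Y1=0, Y2=0 are {N10 stuck-at-0}.
Only N10 stuck-at-0 is consistent with every test.

N10 stuck-at-0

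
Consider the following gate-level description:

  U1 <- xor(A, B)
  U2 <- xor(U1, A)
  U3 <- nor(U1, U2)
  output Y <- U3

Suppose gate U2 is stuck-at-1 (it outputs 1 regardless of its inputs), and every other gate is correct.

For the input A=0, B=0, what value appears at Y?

Propagate with U2 forced: U1=0, U2=1 [stuck-at-1], U3=0.
So Y = 0. (Without the fault it would be 1.)

0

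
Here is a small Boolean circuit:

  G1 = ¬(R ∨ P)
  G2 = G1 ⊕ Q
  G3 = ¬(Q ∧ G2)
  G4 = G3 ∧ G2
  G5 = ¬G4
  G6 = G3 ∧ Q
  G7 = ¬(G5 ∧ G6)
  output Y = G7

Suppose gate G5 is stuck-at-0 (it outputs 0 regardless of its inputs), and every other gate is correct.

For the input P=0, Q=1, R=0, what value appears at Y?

Propagate with G5 forced: G1=1, G2=0, G3=1, G4=0, G5=0 [stuck-at-0], G6=1, G7=1.
So Y = 1. (Without the fault it would be 0.)

1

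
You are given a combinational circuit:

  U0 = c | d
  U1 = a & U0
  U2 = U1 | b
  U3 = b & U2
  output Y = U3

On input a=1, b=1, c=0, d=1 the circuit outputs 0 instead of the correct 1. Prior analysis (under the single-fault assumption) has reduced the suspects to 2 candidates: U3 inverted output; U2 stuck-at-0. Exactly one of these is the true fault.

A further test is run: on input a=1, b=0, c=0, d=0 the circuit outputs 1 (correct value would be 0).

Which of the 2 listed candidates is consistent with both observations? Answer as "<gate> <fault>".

U3 inverted output

Evaluate each candidate on input a=1, b=0, c=0, d=0:
  U3 inverted output: U0=0, U1=0, U2=0, U3=1 [inverted output] → 1 — matches
  U2 stuck-at-0: U0=0, U1=0, U2=0 [stuck-at-0], U3=0 → 0 — eliminated
Only U3 inverted output reproduces the observed 1.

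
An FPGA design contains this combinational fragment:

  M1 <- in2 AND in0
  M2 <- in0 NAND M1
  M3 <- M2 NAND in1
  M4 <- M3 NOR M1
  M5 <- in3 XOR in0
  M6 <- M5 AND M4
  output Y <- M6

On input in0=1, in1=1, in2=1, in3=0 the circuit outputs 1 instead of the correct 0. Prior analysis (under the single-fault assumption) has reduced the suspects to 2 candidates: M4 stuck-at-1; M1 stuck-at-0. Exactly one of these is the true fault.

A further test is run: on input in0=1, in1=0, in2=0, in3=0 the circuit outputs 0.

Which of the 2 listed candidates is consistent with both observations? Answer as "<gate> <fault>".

Evaluate each candidate on input in0=1, in1=0, in2=0, in3=0:
  M4 stuck-at-1: M1=0, M2=1, M3=1, M4=1 [stuck-at-1], M5=1, M6=1 → 1 — eliminated
  M1 stuck-at-0: M1=0 [stuck-at-0], M2=1, M3=1, M4=0, M5=1, M6=0 → 0 — matches
Only M1 stuck-at-0 reproduces the observed 0.

M1 stuck-at-0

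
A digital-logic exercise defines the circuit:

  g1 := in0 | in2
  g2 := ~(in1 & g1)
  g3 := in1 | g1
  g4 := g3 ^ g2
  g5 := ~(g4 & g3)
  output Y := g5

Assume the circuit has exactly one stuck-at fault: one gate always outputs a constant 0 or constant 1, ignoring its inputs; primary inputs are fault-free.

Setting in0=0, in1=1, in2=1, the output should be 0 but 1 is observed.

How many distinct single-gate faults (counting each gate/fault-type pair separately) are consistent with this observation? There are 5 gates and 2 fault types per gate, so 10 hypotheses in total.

Fault-free: g1=1, g2=0, g3=1, g4=1, g5=0 → 0. Observed 1.
  g1 stuck-at-0: output 1 ✓
  g1 stuck-at-1: output 0 ✗
  g2 stuck-at-0: output 0 ✗
  g2 stuck-at-1: output 1 ✓
  g3 stuck-at-0: output 1 ✓
  g3 stuck-at-1: output 0 ✗
  g4 stuck-at-0: output 1 ✓
  g4 stuck-at-1: output 0 ✗
  g5 stuck-at-0: output 0 ✗
  g5 stuck-at-1: output 1 ✓
Consistent faults: {g1 stuck-at-0, g2 stuck-at-1, g3 stuck-at-0, g4 stuck-at-0, g5 stuck-at-1} — 5 in all.

5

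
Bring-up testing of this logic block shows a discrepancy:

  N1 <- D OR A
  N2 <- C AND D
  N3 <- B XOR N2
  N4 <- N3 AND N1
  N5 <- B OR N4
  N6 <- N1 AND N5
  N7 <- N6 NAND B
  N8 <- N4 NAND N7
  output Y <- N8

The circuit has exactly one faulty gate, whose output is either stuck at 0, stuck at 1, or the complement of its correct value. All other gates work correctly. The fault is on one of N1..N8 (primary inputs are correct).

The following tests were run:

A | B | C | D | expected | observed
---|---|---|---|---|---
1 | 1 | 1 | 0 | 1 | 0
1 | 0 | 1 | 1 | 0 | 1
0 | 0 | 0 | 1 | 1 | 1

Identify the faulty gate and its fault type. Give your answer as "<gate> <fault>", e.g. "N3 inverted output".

N7 inverted output

Fault-free values for test 1 (A=1, B=1, C=1, D=0): N1=1, N2=0, N3=1, N4=1, N5=1, N6=1, N7=0, N8=1, giving Y=1. Observed 0.
Test 1: faults giving observed 0 are {N5 stuck-at-0, N5 inverted output, N6 stuck-at-0, N6 inverted output, N7 stuck-at-1, N7 inverted output, N8 stuck-at-0, N8 inverted output}.
Test 2 (A=1, B=0, C=1, D=1): fault-free N1=1, N2=1, N3=1, N4=1, N5=1, N6=1, N7=1, N8=0 → 0; observed 1. Eliminates N5 stuck-at-0, N5 inverted output, N6 stuck-at-0, N6 inverted output, N7 stuck-at-1, N8 stuck-at-0.
Test 3 (A=0, B=0, C=0, D=1): fault-free N1=1, N2=0, N3=0, N4=0, N5=0, N6=0, N7=1, N8=1 → 1; observed 1. Eliminates N8 inverted output.
Only N7 inverted output is consistent with every test.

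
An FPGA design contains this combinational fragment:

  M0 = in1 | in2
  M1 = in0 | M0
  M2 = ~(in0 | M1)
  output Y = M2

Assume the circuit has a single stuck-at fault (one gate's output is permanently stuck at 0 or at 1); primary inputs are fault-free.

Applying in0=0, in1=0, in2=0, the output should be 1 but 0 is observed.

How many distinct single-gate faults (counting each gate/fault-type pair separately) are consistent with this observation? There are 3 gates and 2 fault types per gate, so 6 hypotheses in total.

Fault-free: M0=0, M1=0, M2=1 → 1. Observed 0.
  M0 stuck-at-0: output 1 ✗
  M0 stuck-at-1: output 0 ✓
  M1 stuck-at-0: output 1 ✗
  M1 stuck-at-1: output 0 ✓
  M2 stuck-at-0: output 0 ✓
  M2 stuck-at-1: output 1 ✗
Consistent faults: {M0 stuck-at-1, M1 stuck-at-1, M2 stuck-at-0} — 3 in all.

3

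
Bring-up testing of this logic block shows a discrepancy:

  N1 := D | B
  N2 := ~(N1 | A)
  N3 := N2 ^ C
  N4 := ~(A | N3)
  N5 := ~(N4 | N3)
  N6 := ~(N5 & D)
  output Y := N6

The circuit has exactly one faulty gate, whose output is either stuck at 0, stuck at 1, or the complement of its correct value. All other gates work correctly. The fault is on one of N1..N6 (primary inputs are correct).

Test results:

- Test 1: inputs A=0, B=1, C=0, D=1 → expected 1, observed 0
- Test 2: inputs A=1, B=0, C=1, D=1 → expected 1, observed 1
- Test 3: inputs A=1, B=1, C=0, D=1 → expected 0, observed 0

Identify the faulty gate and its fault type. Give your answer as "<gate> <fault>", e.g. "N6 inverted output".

N4 stuck-at-0

Fault-free values for test 1 (A=0, B=1, C=0, D=1): N1=1, N2=0, N3=0, N4=1, N5=0, N6=1, giving Y=1. Observed 0.
Test 1: faults giving observed 0 are {N4 stuck-at-0, N4 inverted output, N5 stuck-at-1, N5 inverted output, N6 stuck-at-0, N6 inverted output}.
Test 2 (A=1, B=0, C=1, D=1): fault-free N1=1, N2=0, N3=1, N4=0, N5=0, N6=1 → 1; observed 1. Eliminates N5 stuck-at-1, N5 inverted output, N6 stuck-at-0, N6 inverted output.
Test 3 (A=1, B=1, C=0, D=1): fault-free N1=1, N2=0, N3=0, N4=0, N5=1, N6=0 → 0; observed 0. Eliminates N4 inverted output.
Only N4 stuck-at-0 is consistent with every test.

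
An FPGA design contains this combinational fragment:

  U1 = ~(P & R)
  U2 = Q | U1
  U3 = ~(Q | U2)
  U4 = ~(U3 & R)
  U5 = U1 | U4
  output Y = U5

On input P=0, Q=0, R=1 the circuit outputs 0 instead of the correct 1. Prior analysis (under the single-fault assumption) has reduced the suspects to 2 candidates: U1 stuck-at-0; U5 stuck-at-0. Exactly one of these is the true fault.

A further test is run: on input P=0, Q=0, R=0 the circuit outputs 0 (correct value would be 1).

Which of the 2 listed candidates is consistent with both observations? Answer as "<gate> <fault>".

Evaluate each candidate on input P=0, Q=0, R=0:
  U1 stuck-at-0: U1=0 [stuck-at-0], U2=0, U3=1, U4=1, U5=1 → 1 — eliminated
  U5 stuck-at-0: U1=1, U2=1, U3=0, U4=1, U5=0 [stuck-at-0] → 0 — matches
Only U5 stuck-at-0 reproduces the observed 0.

U5 stuck-at-0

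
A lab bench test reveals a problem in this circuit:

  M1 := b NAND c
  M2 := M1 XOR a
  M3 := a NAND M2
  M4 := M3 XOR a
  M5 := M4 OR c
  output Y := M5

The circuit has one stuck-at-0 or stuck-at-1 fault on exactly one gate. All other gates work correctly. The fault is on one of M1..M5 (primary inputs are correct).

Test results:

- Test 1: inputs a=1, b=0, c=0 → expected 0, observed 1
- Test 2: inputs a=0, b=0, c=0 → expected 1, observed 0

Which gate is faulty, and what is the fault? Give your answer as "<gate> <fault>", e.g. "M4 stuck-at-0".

Fault-free values for test 1 (a=1, b=0, c=0): M1=1, M2=0, M3=1, M4=0, M5=0, giving Y=0. Observed 1.
Test 1: faults giving observed 1 are {M1 stuck-at-0, M2 stuck-at-1, M3 stuck-at-0, M4 stuck-at-1, M5 stuck-at-1}.
Test 2 (a=0, b=0, c=0): fault-free M1=1, M2=1, M3=1, M4=1, M5=1 → 1; observed 0. Eliminates M1 stuck-at-0, M2 stuck-at-1, M4 stuck-at-1, M5 stuck-at-1.
Only M3 stuck-at-0 is consistent with every test.

M3 stuck-at-0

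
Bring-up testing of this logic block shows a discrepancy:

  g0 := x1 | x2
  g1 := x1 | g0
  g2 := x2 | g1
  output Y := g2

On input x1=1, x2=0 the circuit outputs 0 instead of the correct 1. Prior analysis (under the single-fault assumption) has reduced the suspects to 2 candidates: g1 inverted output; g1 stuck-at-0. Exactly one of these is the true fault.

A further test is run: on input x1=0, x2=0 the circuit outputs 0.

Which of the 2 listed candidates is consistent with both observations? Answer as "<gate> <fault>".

g1 stuck-at-0

Evaluate each candidate on input x1=0, x2=0:
  g1 inverted output: g0=0, g1=1 [inverted output], g2=1 → 1 — eliminated
  g1 stuck-at-0: g0=0, g1=0 [stuck-at-0], g2=0 → 0 — matches
Only g1 stuck-at-0 reproduces the observed 0.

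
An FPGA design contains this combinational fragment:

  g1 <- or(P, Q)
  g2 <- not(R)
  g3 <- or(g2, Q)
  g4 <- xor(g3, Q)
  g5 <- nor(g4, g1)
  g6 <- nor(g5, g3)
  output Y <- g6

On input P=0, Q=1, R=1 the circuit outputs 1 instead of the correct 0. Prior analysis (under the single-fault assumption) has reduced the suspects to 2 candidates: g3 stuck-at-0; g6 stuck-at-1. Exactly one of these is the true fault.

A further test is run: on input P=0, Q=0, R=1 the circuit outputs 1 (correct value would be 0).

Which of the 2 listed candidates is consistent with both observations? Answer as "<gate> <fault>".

Evaluate each candidate on input P=0, Q=0, R=1:
  g3 stuck-at-0: g1=0, g2=0, g3=0 [stuck-at-0], g4=0, g5=1, g6=0 → 0 — eliminated
  g6 stuck-at-1: g1=0, g2=0, g3=0, g4=0, g5=1, g6=1 [stuck-at-1] → 1 — matches
Only g6 stuck-at-1 reproduces the observed 1.

g6 stuck-at-1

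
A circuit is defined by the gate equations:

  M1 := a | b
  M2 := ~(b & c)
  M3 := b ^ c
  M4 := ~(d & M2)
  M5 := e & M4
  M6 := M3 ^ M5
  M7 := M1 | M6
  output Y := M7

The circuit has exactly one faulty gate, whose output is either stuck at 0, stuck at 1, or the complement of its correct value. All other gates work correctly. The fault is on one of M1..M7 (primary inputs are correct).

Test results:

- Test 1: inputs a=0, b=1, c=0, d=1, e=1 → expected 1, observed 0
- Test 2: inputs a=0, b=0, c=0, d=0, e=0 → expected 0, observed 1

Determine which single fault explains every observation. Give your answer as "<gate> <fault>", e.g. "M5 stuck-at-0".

Fault-free values for test 1 (a=0, b=1, c=0, d=1, e=1): M1=1, M2=1, M3=1, M4=0, M5=0, M6=1, M7=1, giving Y=1. Observed 0.
Test 1: faults giving observed 0 are {M7 stuck-at-0, M7 inverted output}.
Test 2 (a=0, b=0, c=0, d=0, e=0): fault-free M1=0, M2=1, M3=0, M4=1, M5=0, M6=0, M7=0 → 0; observed 1. Eliminates M7 stuck-at-0.
Only M7 inverted output is consistent with every test.

M7 inverted output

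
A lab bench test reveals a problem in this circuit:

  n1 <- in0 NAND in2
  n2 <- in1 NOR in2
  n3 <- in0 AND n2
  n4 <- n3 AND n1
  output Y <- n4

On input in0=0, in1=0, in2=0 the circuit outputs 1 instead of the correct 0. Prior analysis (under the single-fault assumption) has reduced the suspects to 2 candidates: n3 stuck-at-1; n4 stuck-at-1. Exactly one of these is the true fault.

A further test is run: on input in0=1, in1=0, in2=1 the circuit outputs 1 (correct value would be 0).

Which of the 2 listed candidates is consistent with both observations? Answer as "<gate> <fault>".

n4 stuck-at-1

Evaluate each candidate on input in0=1, in1=0, in2=1:
  n3 stuck-at-1: n1=0, n2=0, n3=1 [stuck-at-1], n4=0 → 0 — eliminated
  n4 stuck-at-1: n1=0, n2=0, n3=0, n4=1 [stuck-at-1] → 1 — matches
Only n4 stuck-at-1 reproduces the observed 1.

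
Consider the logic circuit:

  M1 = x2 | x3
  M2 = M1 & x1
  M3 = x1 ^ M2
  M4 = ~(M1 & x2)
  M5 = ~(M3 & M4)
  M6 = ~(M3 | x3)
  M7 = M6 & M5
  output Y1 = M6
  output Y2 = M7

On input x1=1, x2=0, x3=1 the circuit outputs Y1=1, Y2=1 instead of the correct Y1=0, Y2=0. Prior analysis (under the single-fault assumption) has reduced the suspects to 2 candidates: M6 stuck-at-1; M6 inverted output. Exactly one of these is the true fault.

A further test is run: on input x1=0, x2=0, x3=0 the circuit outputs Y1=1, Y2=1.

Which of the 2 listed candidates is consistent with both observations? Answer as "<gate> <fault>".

Evaluate each candidate on input x1=0, x2=0, x3=0:
  M6 stuck-at-1: M1=0, M2=0, M3=0, M4=1, M5=1, M6=1 [stuck-at-1], M7=1 → Y1=1, Y2=1 — matches
  M6 inverted output: M1=0, M2=0, M3=0, M4=1, M5=1, M6=0 [inverted output], M7=0 → Y1=0, Y2=0 — eliminated
Only M6 stuck-at-1 reproduces the observed Y1=1, Y2=1.

M6 stuck-at-1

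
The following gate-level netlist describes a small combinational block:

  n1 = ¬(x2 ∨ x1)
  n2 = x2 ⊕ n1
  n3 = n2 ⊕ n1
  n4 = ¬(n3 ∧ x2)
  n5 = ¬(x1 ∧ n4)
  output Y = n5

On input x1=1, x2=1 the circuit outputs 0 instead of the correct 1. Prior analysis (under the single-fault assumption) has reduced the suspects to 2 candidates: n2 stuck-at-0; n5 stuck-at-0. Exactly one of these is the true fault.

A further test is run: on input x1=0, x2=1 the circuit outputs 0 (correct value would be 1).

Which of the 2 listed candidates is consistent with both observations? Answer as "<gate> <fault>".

Evaluate each candidate on input x1=0, x2=1:
  n2 stuck-at-0: n1=0, n2=0 [stuck-at-0], n3=0, n4=1, n5=1 → 1 — eliminated
  n5 stuck-at-0: n1=0, n2=1, n3=1, n4=0, n5=0 [stuck-at-0] → 0 — matches
Only n5 stuck-at-0 reproduces the observed 0.

n5 stuck-at-0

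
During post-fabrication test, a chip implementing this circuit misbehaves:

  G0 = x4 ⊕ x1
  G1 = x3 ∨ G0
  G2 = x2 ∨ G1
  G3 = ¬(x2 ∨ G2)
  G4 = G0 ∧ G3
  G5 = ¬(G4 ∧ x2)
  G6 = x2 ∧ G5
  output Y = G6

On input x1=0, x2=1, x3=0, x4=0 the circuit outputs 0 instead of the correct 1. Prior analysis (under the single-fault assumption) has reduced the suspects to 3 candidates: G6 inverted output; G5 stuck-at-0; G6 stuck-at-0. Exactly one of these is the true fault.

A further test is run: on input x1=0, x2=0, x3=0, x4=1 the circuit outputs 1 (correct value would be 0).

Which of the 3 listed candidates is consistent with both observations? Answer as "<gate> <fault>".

Evaluate each candidate on input x1=0, x2=0, x3=0, x4=1:
  G6 inverted output: G0=1, G1=1, G2=1, G3=0, G4=0, G5=1, G6=1 [inverted output] → 1 — matches
  G5 stuck-at-0: G0=1, G1=1, G2=1, G3=0, G4=0, G5=0 [stuck-at-0], G6=0 → 0 — eliminated
  G6 stuck-at-0: G0=1, G1=1, G2=1, G3=0, G4=0, G5=1, G6=0 [stuck-at-0] → 0 — eliminated
Only G6 inverted output reproduces the observed 1.

G6 inverted output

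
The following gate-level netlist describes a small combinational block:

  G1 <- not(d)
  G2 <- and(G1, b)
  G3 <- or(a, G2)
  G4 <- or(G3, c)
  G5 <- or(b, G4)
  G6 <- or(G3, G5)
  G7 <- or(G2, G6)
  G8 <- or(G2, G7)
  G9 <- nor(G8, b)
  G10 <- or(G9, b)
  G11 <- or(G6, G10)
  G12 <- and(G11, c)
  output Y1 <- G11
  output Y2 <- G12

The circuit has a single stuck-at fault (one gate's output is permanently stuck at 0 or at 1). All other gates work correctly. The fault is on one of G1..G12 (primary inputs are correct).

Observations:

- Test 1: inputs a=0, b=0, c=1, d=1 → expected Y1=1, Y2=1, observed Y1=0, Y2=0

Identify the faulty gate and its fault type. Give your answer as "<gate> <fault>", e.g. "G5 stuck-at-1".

Fault-free values for test 1 (a=0, b=0, c=1, d=1): G1=0, G2=0, G3=0, G4=1, G5=1, G6=1, G7=1, G8=1, G9=0, G10=0, G11=1, G12=1, giving Y1=1, Y2=1. Observed Y1=0, Y2=0.
Test 1: faults giving observed Y1=0, Y2=0 are {G11 stuck-at-0}.
Only G11 stuck-at-0 is consistent with every test.

G11 stuck-at-0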